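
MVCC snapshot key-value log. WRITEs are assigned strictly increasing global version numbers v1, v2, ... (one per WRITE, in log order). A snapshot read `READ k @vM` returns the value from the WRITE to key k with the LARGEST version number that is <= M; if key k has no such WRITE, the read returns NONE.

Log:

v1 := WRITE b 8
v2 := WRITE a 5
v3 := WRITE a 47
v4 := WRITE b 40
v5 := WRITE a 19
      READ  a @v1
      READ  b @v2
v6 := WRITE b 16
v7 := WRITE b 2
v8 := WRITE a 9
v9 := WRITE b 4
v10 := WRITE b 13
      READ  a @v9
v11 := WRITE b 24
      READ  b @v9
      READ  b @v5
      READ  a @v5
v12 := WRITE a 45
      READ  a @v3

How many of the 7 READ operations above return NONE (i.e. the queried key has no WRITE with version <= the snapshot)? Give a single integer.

v1: WRITE b=8  (b history now [(1, 8)])
v2: WRITE a=5  (a history now [(2, 5)])
v3: WRITE a=47  (a history now [(2, 5), (3, 47)])
v4: WRITE b=40  (b history now [(1, 8), (4, 40)])
v5: WRITE a=19  (a history now [(2, 5), (3, 47), (5, 19)])
READ a @v1: history=[(2, 5), (3, 47), (5, 19)] -> no version <= 1 -> NONE
READ b @v2: history=[(1, 8), (4, 40)] -> pick v1 -> 8
v6: WRITE b=16  (b history now [(1, 8), (4, 40), (6, 16)])
v7: WRITE b=2  (b history now [(1, 8), (4, 40), (6, 16), (7, 2)])
v8: WRITE a=9  (a history now [(2, 5), (3, 47), (5, 19), (8, 9)])
v9: WRITE b=4  (b history now [(1, 8), (4, 40), (6, 16), (7, 2), (9, 4)])
v10: WRITE b=13  (b history now [(1, 8), (4, 40), (6, 16), (7, 2), (9, 4), (10, 13)])
READ a @v9: history=[(2, 5), (3, 47), (5, 19), (8, 9)] -> pick v8 -> 9
v11: WRITE b=24  (b history now [(1, 8), (4, 40), (6, 16), (7, 2), (9, 4), (10, 13), (11, 24)])
READ b @v9: history=[(1, 8), (4, 40), (6, 16), (7, 2), (9, 4), (10, 13), (11, 24)] -> pick v9 -> 4
READ b @v5: history=[(1, 8), (4, 40), (6, 16), (7, 2), (9, 4), (10, 13), (11, 24)] -> pick v4 -> 40
READ a @v5: history=[(2, 5), (3, 47), (5, 19), (8, 9)] -> pick v5 -> 19
v12: WRITE a=45  (a history now [(2, 5), (3, 47), (5, 19), (8, 9), (12, 45)])
READ a @v3: history=[(2, 5), (3, 47), (5, 19), (8, 9), (12, 45)] -> pick v3 -> 47
Read results in order: ['NONE', '8', '9', '4', '40', '19', '47']
NONE count = 1

Answer: 1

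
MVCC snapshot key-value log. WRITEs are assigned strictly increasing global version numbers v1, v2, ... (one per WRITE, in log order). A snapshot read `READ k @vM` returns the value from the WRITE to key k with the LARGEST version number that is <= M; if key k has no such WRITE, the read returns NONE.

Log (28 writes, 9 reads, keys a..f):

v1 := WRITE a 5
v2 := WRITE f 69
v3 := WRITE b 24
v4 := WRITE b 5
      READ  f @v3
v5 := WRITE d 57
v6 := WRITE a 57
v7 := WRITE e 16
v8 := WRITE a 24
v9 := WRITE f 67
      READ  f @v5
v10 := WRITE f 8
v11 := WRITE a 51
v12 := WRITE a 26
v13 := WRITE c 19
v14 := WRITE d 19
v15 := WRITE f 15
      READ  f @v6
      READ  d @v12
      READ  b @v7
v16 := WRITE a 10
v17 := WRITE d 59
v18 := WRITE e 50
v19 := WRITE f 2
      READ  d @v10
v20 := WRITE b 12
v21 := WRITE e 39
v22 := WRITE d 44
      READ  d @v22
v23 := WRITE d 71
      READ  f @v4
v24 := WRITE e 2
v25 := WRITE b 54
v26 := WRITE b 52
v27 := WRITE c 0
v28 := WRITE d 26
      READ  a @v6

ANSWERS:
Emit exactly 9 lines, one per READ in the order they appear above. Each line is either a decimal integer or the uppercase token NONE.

v1: WRITE a=5  (a history now [(1, 5)])
v2: WRITE f=69  (f history now [(2, 69)])
v3: WRITE b=24  (b history now [(3, 24)])
v4: WRITE b=5  (b history now [(3, 24), (4, 5)])
READ f @v3: history=[(2, 69)] -> pick v2 -> 69
v5: WRITE d=57  (d history now [(5, 57)])
v6: WRITE a=57  (a history now [(1, 5), (6, 57)])
v7: WRITE e=16  (e history now [(7, 16)])
v8: WRITE a=24  (a history now [(1, 5), (6, 57), (8, 24)])
v9: WRITE f=67  (f history now [(2, 69), (9, 67)])
READ f @v5: history=[(2, 69), (9, 67)] -> pick v2 -> 69
v10: WRITE f=8  (f history now [(2, 69), (9, 67), (10, 8)])
v11: WRITE a=51  (a history now [(1, 5), (6, 57), (8, 24), (11, 51)])
v12: WRITE a=26  (a history now [(1, 5), (6, 57), (8, 24), (11, 51), (12, 26)])
v13: WRITE c=19  (c history now [(13, 19)])
v14: WRITE d=19  (d history now [(5, 57), (14, 19)])
v15: WRITE f=15  (f history now [(2, 69), (9, 67), (10, 8), (15, 15)])
READ f @v6: history=[(2, 69), (9, 67), (10, 8), (15, 15)] -> pick v2 -> 69
READ d @v12: history=[(5, 57), (14, 19)] -> pick v5 -> 57
READ b @v7: history=[(3, 24), (4, 5)] -> pick v4 -> 5
v16: WRITE a=10  (a history now [(1, 5), (6, 57), (8, 24), (11, 51), (12, 26), (16, 10)])
v17: WRITE d=59  (d history now [(5, 57), (14, 19), (17, 59)])
v18: WRITE e=50  (e history now [(7, 16), (18, 50)])
v19: WRITE f=2  (f history now [(2, 69), (9, 67), (10, 8), (15, 15), (19, 2)])
READ d @v10: history=[(5, 57), (14, 19), (17, 59)] -> pick v5 -> 57
v20: WRITE b=12  (b history now [(3, 24), (4, 5), (20, 12)])
v21: WRITE e=39  (e history now [(7, 16), (18, 50), (21, 39)])
v22: WRITE d=44  (d history now [(5, 57), (14, 19), (17, 59), (22, 44)])
READ d @v22: history=[(5, 57), (14, 19), (17, 59), (22, 44)] -> pick v22 -> 44
v23: WRITE d=71  (d history now [(5, 57), (14, 19), (17, 59), (22, 44), (23, 71)])
READ f @v4: history=[(2, 69), (9, 67), (10, 8), (15, 15), (19, 2)] -> pick v2 -> 69
v24: WRITE e=2  (e history now [(7, 16), (18, 50), (21, 39), (24, 2)])
v25: WRITE b=54  (b history now [(3, 24), (4, 5), (20, 12), (25, 54)])
v26: WRITE b=52  (b history now [(3, 24), (4, 5), (20, 12), (25, 54), (26, 52)])
v27: WRITE c=0  (c history now [(13, 19), (27, 0)])
v28: WRITE d=26  (d history now [(5, 57), (14, 19), (17, 59), (22, 44), (23, 71), (28, 26)])
READ a @v6: history=[(1, 5), (6, 57), (8, 24), (11, 51), (12, 26), (16, 10)] -> pick v6 -> 57

Answer: 69
69
69
57
5
57
44
69
57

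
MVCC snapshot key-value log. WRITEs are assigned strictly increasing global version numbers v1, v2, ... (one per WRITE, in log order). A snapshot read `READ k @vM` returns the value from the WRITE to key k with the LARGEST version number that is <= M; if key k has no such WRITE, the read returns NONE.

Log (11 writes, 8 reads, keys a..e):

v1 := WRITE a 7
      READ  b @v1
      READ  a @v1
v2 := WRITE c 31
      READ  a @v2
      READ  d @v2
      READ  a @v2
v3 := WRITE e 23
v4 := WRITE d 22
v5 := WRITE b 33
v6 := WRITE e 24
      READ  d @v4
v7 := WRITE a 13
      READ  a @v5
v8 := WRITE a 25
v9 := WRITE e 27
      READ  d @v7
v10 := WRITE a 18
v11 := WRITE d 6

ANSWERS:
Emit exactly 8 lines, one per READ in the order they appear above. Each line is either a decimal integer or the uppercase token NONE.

v1: WRITE a=7  (a history now [(1, 7)])
READ b @v1: history=[] -> no version <= 1 -> NONE
READ a @v1: history=[(1, 7)] -> pick v1 -> 7
v2: WRITE c=31  (c history now [(2, 31)])
READ a @v2: history=[(1, 7)] -> pick v1 -> 7
READ d @v2: history=[] -> no version <= 2 -> NONE
READ a @v2: history=[(1, 7)] -> pick v1 -> 7
v3: WRITE e=23  (e history now [(3, 23)])
v4: WRITE d=22  (d history now [(4, 22)])
v5: WRITE b=33  (b history now [(5, 33)])
v6: WRITE e=24  (e history now [(3, 23), (6, 24)])
READ d @v4: history=[(4, 22)] -> pick v4 -> 22
v7: WRITE a=13  (a history now [(1, 7), (7, 13)])
READ a @v5: history=[(1, 7), (7, 13)] -> pick v1 -> 7
v8: WRITE a=25  (a history now [(1, 7), (7, 13), (8, 25)])
v9: WRITE e=27  (e history now [(3, 23), (6, 24), (9, 27)])
READ d @v7: history=[(4, 22)] -> pick v4 -> 22
v10: WRITE a=18  (a history now [(1, 7), (7, 13), (8, 25), (10, 18)])
v11: WRITE d=6  (d history now [(4, 22), (11, 6)])

Answer: NONE
7
7
NONE
7
22
7
22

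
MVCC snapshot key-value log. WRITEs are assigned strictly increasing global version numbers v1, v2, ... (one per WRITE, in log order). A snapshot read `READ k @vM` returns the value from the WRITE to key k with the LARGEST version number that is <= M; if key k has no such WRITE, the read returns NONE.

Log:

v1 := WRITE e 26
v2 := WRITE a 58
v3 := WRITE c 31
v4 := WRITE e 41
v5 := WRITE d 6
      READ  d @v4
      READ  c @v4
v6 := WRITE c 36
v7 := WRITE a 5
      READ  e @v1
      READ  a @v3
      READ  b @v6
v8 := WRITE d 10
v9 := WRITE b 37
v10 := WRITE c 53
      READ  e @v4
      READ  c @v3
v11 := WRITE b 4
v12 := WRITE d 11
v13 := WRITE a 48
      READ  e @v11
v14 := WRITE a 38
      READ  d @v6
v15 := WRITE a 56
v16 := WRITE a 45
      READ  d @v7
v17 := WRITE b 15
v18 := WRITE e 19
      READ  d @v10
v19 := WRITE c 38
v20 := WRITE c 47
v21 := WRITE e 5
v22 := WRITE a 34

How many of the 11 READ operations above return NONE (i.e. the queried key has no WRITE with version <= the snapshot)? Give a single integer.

v1: WRITE e=26  (e history now [(1, 26)])
v2: WRITE a=58  (a history now [(2, 58)])
v3: WRITE c=31  (c history now [(3, 31)])
v4: WRITE e=41  (e history now [(1, 26), (4, 41)])
v5: WRITE d=6  (d history now [(5, 6)])
READ d @v4: history=[(5, 6)] -> no version <= 4 -> NONE
READ c @v4: history=[(3, 31)] -> pick v3 -> 31
v6: WRITE c=36  (c history now [(3, 31), (6, 36)])
v7: WRITE a=5  (a history now [(2, 58), (7, 5)])
READ e @v1: history=[(1, 26), (4, 41)] -> pick v1 -> 26
READ a @v3: history=[(2, 58), (7, 5)] -> pick v2 -> 58
READ b @v6: history=[] -> no version <= 6 -> NONE
v8: WRITE d=10  (d history now [(5, 6), (8, 10)])
v9: WRITE b=37  (b history now [(9, 37)])
v10: WRITE c=53  (c history now [(3, 31), (6, 36), (10, 53)])
READ e @v4: history=[(1, 26), (4, 41)] -> pick v4 -> 41
READ c @v3: history=[(3, 31), (6, 36), (10, 53)] -> pick v3 -> 31
v11: WRITE b=4  (b history now [(9, 37), (11, 4)])
v12: WRITE d=11  (d history now [(5, 6), (8, 10), (12, 11)])
v13: WRITE a=48  (a history now [(2, 58), (7, 5), (13, 48)])
READ e @v11: history=[(1, 26), (4, 41)] -> pick v4 -> 41
v14: WRITE a=38  (a history now [(2, 58), (7, 5), (13, 48), (14, 38)])
READ d @v6: history=[(5, 6), (8, 10), (12, 11)] -> pick v5 -> 6
v15: WRITE a=56  (a history now [(2, 58), (7, 5), (13, 48), (14, 38), (15, 56)])
v16: WRITE a=45  (a history now [(2, 58), (7, 5), (13, 48), (14, 38), (15, 56), (16, 45)])
READ d @v7: history=[(5, 6), (8, 10), (12, 11)] -> pick v5 -> 6
v17: WRITE b=15  (b history now [(9, 37), (11, 4), (17, 15)])
v18: WRITE e=19  (e history now [(1, 26), (4, 41), (18, 19)])
READ d @v10: history=[(5, 6), (8, 10), (12, 11)] -> pick v8 -> 10
v19: WRITE c=38  (c history now [(3, 31), (6, 36), (10, 53), (19, 38)])
v20: WRITE c=47  (c history now [(3, 31), (6, 36), (10, 53), (19, 38), (20, 47)])
v21: WRITE e=5  (e history now [(1, 26), (4, 41), (18, 19), (21, 5)])
v22: WRITE a=34  (a history now [(2, 58), (7, 5), (13, 48), (14, 38), (15, 56), (16, 45), (22, 34)])
Read results in order: ['NONE', '31', '26', '58', 'NONE', '41', '31', '41', '6', '6', '10']
NONE count = 2

Answer: 2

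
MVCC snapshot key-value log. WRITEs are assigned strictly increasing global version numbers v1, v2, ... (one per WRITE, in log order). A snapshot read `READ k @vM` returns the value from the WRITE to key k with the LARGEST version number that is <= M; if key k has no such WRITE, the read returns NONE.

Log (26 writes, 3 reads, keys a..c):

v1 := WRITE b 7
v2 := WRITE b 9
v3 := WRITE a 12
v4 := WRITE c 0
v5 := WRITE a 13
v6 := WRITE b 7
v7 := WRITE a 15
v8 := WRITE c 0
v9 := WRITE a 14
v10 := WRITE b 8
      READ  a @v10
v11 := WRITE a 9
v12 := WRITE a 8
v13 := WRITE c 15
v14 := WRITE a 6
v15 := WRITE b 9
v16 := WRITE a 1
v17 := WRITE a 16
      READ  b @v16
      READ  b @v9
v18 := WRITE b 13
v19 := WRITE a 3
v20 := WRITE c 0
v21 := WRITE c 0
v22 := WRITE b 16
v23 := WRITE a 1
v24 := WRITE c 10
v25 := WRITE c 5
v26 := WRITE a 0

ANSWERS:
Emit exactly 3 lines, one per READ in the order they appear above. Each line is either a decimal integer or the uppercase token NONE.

v1: WRITE b=7  (b history now [(1, 7)])
v2: WRITE b=9  (b history now [(1, 7), (2, 9)])
v3: WRITE a=12  (a history now [(3, 12)])
v4: WRITE c=0  (c history now [(4, 0)])
v5: WRITE a=13  (a history now [(3, 12), (5, 13)])
v6: WRITE b=7  (b history now [(1, 7), (2, 9), (6, 7)])
v7: WRITE a=15  (a history now [(3, 12), (5, 13), (7, 15)])
v8: WRITE c=0  (c history now [(4, 0), (8, 0)])
v9: WRITE a=14  (a history now [(3, 12), (5, 13), (7, 15), (9, 14)])
v10: WRITE b=8  (b history now [(1, 7), (2, 9), (6, 7), (10, 8)])
READ a @v10: history=[(3, 12), (5, 13), (7, 15), (9, 14)] -> pick v9 -> 14
v11: WRITE a=9  (a history now [(3, 12), (5, 13), (7, 15), (9, 14), (11, 9)])
v12: WRITE a=8  (a history now [(3, 12), (5, 13), (7, 15), (9, 14), (11, 9), (12, 8)])
v13: WRITE c=15  (c history now [(4, 0), (8, 0), (13, 15)])
v14: WRITE a=6  (a history now [(3, 12), (5, 13), (7, 15), (9, 14), (11, 9), (12, 8), (14, 6)])
v15: WRITE b=9  (b history now [(1, 7), (2, 9), (6, 7), (10, 8), (15, 9)])
v16: WRITE a=1  (a history now [(3, 12), (5, 13), (7, 15), (9, 14), (11, 9), (12, 8), (14, 6), (16, 1)])
v17: WRITE a=16  (a history now [(3, 12), (5, 13), (7, 15), (9, 14), (11, 9), (12, 8), (14, 6), (16, 1), (17, 16)])
READ b @v16: history=[(1, 7), (2, 9), (6, 7), (10, 8), (15, 9)] -> pick v15 -> 9
READ b @v9: history=[(1, 7), (2, 9), (6, 7), (10, 8), (15, 9)] -> pick v6 -> 7
v18: WRITE b=13  (b history now [(1, 7), (2, 9), (6, 7), (10, 8), (15, 9), (18, 13)])
v19: WRITE a=3  (a history now [(3, 12), (5, 13), (7, 15), (9, 14), (11, 9), (12, 8), (14, 6), (16, 1), (17, 16), (19, 3)])
v20: WRITE c=0  (c history now [(4, 0), (8, 0), (13, 15), (20, 0)])
v21: WRITE c=0  (c history now [(4, 0), (8, 0), (13, 15), (20, 0), (21, 0)])
v22: WRITE b=16  (b history now [(1, 7), (2, 9), (6, 7), (10, 8), (15, 9), (18, 13), (22, 16)])
v23: WRITE a=1  (a history now [(3, 12), (5, 13), (7, 15), (9, 14), (11, 9), (12, 8), (14, 6), (16, 1), (17, 16), (19, 3), (23, 1)])
v24: WRITE c=10  (c history now [(4, 0), (8, 0), (13, 15), (20, 0), (21, 0), (24, 10)])
v25: WRITE c=5  (c history now [(4, 0), (8, 0), (13, 15), (20, 0), (21, 0), (24, 10), (25, 5)])
v26: WRITE a=0  (a history now [(3, 12), (5, 13), (7, 15), (9, 14), (11, 9), (12, 8), (14, 6), (16, 1), (17, 16), (19, 3), (23, 1), (26, 0)])

Answer: 14
9
7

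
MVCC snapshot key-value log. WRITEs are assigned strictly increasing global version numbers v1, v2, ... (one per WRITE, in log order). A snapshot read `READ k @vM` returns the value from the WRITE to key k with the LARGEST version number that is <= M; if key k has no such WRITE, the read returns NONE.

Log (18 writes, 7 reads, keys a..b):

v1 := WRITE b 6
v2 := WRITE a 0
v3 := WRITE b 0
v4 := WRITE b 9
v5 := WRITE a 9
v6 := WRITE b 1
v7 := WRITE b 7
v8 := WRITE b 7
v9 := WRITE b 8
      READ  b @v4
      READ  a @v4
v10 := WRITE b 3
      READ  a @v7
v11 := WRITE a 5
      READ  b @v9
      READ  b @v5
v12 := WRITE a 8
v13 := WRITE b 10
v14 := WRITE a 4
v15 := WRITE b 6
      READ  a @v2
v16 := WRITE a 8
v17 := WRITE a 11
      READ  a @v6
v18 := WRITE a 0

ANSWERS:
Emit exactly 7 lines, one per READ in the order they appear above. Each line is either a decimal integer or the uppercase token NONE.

Answer: 9
0
9
8
9
0
9

Derivation:
v1: WRITE b=6  (b history now [(1, 6)])
v2: WRITE a=0  (a history now [(2, 0)])
v3: WRITE b=0  (b history now [(1, 6), (3, 0)])
v4: WRITE b=9  (b history now [(1, 6), (3, 0), (4, 9)])
v5: WRITE a=9  (a history now [(2, 0), (5, 9)])
v6: WRITE b=1  (b history now [(1, 6), (3, 0), (4, 9), (6, 1)])
v7: WRITE b=7  (b history now [(1, 6), (3, 0), (4, 9), (6, 1), (7, 7)])
v8: WRITE b=7  (b history now [(1, 6), (3, 0), (4, 9), (6, 1), (7, 7), (8, 7)])
v9: WRITE b=8  (b history now [(1, 6), (3, 0), (4, 9), (6, 1), (7, 7), (8, 7), (9, 8)])
READ b @v4: history=[(1, 6), (3, 0), (4, 9), (6, 1), (7, 7), (8, 7), (9, 8)] -> pick v4 -> 9
READ a @v4: history=[(2, 0), (5, 9)] -> pick v2 -> 0
v10: WRITE b=3  (b history now [(1, 6), (3, 0), (4, 9), (6, 1), (7, 7), (8, 7), (9, 8), (10, 3)])
READ a @v7: history=[(2, 0), (5, 9)] -> pick v5 -> 9
v11: WRITE a=5  (a history now [(2, 0), (5, 9), (11, 5)])
READ b @v9: history=[(1, 6), (3, 0), (4, 9), (6, 1), (7, 7), (8, 7), (9, 8), (10, 3)] -> pick v9 -> 8
READ b @v5: history=[(1, 6), (3, 0), (4, 9), (6, 1), (7, 7), (8, 7), (9, 8), (10, 3)] -> pick v4 -> 9
v12: WRITE a=8  (a history now [(2, 0), (5, 9), (11, 5), (12, 8)])
v13: WRITE b=10  (b history now [(1, 6), (3, 0), (4, 9), (6, 1), (7, 7), (8, 7), (9, 8), (10, 3), (13, 10)])
v14: WRITE a=4  (a history now [(2, 0), (5, 9), (11, 5), (12, 8), (14, 4)])
v15: WRITE b=6  (b history now [(1, 6), (3, 0), (4, 9), (6, 1), (7, 7), (8, 7), (9, 8), (10, 3), (13, 10), (15, 6)])
READ a @v2: history=[(2, 0), (5, 9), (11, 5), (12, 8), (14, 4)] -> pick v2 -> 0
v16: WRITE a=8  (a history now [(2, 0), (5, 9), (11, 5), (12, 8), (14, 4), (16, 8)])
v17: WRITE a=11  (a history now [(2, 0), (5, 9), (11, 5), (12, 8), (14, 4), (16, 8), (17, 11)])
READ a @v6: history=[(2, 0), (5, 9), (11, 5), (12, 8), (14, 4), (16, 8), (17, 11)] -> pick v5 -> 9
v18: WRITE a=0  (a history now [(2, 0), (5, 9), (11, 5), (12, 8), (14, 4), (16, 8), (17, 11), (18, 0)])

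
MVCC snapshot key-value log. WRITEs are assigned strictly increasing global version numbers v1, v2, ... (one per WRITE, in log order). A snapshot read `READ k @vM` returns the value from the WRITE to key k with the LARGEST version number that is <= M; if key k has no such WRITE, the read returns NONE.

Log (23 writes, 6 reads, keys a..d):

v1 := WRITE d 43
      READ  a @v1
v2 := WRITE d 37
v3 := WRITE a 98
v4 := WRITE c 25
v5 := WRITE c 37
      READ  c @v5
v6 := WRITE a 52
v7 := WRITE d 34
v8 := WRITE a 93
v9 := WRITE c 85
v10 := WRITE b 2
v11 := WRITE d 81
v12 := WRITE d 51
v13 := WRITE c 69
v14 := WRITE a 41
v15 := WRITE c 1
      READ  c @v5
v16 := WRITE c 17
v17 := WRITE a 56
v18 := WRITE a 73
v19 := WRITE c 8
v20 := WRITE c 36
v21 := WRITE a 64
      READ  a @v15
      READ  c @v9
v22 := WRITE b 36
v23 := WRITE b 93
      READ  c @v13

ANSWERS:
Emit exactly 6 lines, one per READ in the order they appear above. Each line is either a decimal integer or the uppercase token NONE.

v1: WRITE d=43  (d history now [(1, 43)])
READ a @v1: history=[] -> no version <= 1 -> NONE
v2: WRITE d=37  (d history now [(1, 43), (2, 37)])
v3: WRITE a=98  (a history now [(3, 98)])
v4: WRITE c=25  (c history now [(4, 25)])
v5: WRITE c=37  (c history now [(4, 25), (5, 37)])
READ c @v5: history=[(4, 25), (5, 37)] -> pick v5 -> 37
v6: WRITE a=52  (a history now [(3, 98), (6, 52)])
v7: WRITE d=34  (d history now [(1, 43), (2, 37), (7, 34)])
v8: WRITE a=93  (a history now [(3, 98), (6, 52), (8, 93)])
v9: WRITE c=85  (c history now [(4, 25), (5, 37), (9, 85)])
v10: WRITE b=2  (b history now [(10, 2)])
v11: WRITE d=81  (d history now [(1, 43), (2, 37), (7, 34), (11, 81)])
v12: WRITE d=51  (d history now [(1, 43), (2, 37), (7, 34), (11, 81), (12, 51)])
v13: WRITE c=69  (c history now [(4, 25), (5, 37), (9, 85), (13, 69)])
v14: WRITE a=41  (a history now [(3, 98), (6, 52), (8, 93), (14, 41)])
v15: WRITE c=1  (c history now [(4, 25), (5, 37), (9, 85), (13, 69), (15, 1)])
READ c @v5: history=[(4, 25), (5, 37), (9, 85), (13, 69), (15, 1)] -> pick v5 -> 37
v16: WRITE c=17  (c history now [(4, 25), (5, 37), (9, 85), (13, 69), (15, 1), (16, 17)])
v17: WRITE a=56  (a history now [(3, 98), (6, 52), (8, 93), (14, 41), (17, 56)])
v18: WRITE a=73  (a history now [(3, 98), (6, 52), (8, 93), (14, 41), (17, 56), (18, 73)])
v19: WRITE c=8  (c history now [(4, 25), (5, 37), (9, 85), (13, 69), (15, 1), (16, 17), (19, 8)])
v20: WRITE c=36  (c history now [(4, 25), (5, 37), (9, 85), (13, 69), (15, 1), (16, 17), (19, 8), (20, 36)])
v21: WRITE a=64  (a history now [(3, 98), (6, 52), (8, 93), (14, 41), (17, 56), (18, 73), (21, 64)])
READ a @v15: history=[(3, 98), (6, 52), (8, 93), (14, 41), (17, 56), (18, 73), (21, 64)] -> pick v14 -> 41
READ c @v9: history=[(4, 25), (5, 37), (9, 85), (13, 69), (15, 1), (16, 17), (19, 8), (20, 36)] -> pick v9 -> 85
v22: WRITE b=36  (b history now [(10, 2), (22, 36)])
v23: WRITE b=93  (b history now [(10, 2), (22, 36), (23, 93)])
READ c @v13: history=[(4, 25), (5, 37), (9, 85), (13, 69), (15, 1), (16, 17), (19, 8), (20, 36)] -> pick v13 -> 69

Answer: NONE
37
37
41
85
69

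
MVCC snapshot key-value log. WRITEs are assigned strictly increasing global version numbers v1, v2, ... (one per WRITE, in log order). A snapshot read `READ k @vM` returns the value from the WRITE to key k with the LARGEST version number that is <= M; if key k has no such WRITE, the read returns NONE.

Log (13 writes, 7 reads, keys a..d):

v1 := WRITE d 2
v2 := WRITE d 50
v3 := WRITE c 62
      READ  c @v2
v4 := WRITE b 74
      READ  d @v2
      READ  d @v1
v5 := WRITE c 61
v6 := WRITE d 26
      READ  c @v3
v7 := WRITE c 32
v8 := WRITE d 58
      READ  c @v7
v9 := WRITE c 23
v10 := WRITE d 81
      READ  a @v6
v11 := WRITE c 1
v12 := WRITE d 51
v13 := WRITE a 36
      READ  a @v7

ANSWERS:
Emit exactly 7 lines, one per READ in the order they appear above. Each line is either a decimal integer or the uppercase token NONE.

v1: WRITE d=2  (d history now [(1, 2)])
v2: WRITE d=50  (d history now [(1, 2), (2, 50)])
v3: WRITE c=62  (c history now [(3, 62)])
READ c @v2: history=[(3, 62)] -> no version <= 2 -> NONE
v4: WRITE b=74  (b history now [(4, 74)])
READ d @v2: history=[(1, 2), (2, 50)] -> pick v2 -> 50
READ d @v1: history=[(1, 2), (2, 50)] -> pick v1 -> 2
v5: WRITE c=61  (c history now [(3, 62), (5, 61)])
v6: WRITE d=26  (d history now [(1, 2), (2, 50), (6, 26)])
READ c @v3: history=[(3, 62), (5, 61)] -> pick v3 -> 62
v7: WRITE c=32  (c history now [(3, 62), (5, 61), (7, 32)])
v8: WRITE d=58  (d history now [(1, 2), (2, 50), (6, 26), (8, 58)])
READ c @v7: history=[(3, 62), (5, 61), (7, 32)] -> pick v7 -> 32
v9: WRITE c=23  (c history now [(3, 62), (5, 61), (7, 32), (9, 23)])
v10: WRITE d=81  (d history now [(1, 2), (2, 50), (6, 26), (8, 58), (10, 81)])
READ a @v6: history=[] -> no version <= 6 -> NONE
v11: WRITE c=1  (c history now [(3, 62), (5, 61), (7, 32), (9, 23), (11, 1)])
v12: WRITE d=51  (d history now [(1, 2), (2, 50), (6, 26), (8, 58), (10, 81), (12, 51)])
v13: WRITE a=36  (a history now [(13, 36)])
READ a @v7: history=[(13, 36)] -> no version <= 7 -> NONE

Answer: NONE
50
2
62
32
NONE
NONE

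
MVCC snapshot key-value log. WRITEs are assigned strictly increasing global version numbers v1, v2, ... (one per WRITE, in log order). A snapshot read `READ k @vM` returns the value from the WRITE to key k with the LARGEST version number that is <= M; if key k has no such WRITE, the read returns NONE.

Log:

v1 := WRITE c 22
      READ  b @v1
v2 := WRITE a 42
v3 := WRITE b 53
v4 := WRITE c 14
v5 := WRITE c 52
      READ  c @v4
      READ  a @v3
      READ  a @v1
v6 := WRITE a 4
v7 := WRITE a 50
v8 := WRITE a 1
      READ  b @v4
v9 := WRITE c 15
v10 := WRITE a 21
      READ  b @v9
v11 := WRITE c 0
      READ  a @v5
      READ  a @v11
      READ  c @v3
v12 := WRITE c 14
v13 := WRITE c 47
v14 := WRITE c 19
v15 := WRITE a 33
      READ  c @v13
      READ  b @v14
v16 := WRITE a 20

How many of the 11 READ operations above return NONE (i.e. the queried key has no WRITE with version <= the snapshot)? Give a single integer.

Answer: 2

Derivation:
v1: WRITE c=22  (c history now [(1, 22)])
READ b @v1: history=[] -> no version <= 1 -> NONE
v2: WRITE a=42  (a history now [(2, 42)])
v3: WRITE b=53  (b history now [(3, 53)])
v4: WRITE c=14  (c history now [(1, 22), (4, 14)])
v5: WRITE c=52  (c history now [(1, 22), (4, 14), (5, 52)])
READ c @v4: history=[(1, 22), (4, 14), (5, 52)] -> pick v4 -> 14
READ a @v3: history=[(2, 42)] -> pick v2 -> 42
READ a @v1: history=[(2, 42)] -> no version <= 1 -> NONE
v6: WRITE a=4  (a history now [(2, 42), (6, 4)])
v7: WRITE a=50  (a history now [(2, 42), (6, 4), (7, 50)])
v8: WRITE a=1  (a history now [(2, 42), (6, 4), (7, 50), (8, 1)])
READ b @v4: history=[(3, 53)] -> pick v3 -> 53
v9: WRITE c=15  (c history now [(1, 22), (4, 14), (5, 52), (9, 15)])
v10: WRITE a=21  (a history now [(2, 42), (6, 4), (7, 50), (8, 1), (10, 21)])
READ b @v9: history=[(3, 53)] -> pick v3 -> 53
v11: WRITE c=0  (c history now [(1, 22), (4, 14), (5, 52), (9, 15), (11, 0)])
READ a @v5: history=[(2, 42), (6, 4), (7, 50), (8, 1), (10, 21)] -> pick v2 -> 42
READ a @v11: history=[(2, 42), (6, 4), (7, 50), (8, 1), (10, 21)] -> pick v10 -> 21
READ c @v3: history=[(1, 22), (4, 14), (5, 52), (9, 15), (11, 0)] -> pick v1 -> 22
v12: WRITE c=14  (c history now [(1, 22), (4, 14), (5, 52), (9, 15), (11, 0), (12, 14)])
v13: WRITE c=47  (c history now [(1, 22), (4, 14), (5, 52), (9, 15), (11, 0), (12, 14), (13, 47)])
v14: WRITE c=19  (c history now [(1, 22), (4, 14), (5, 52), (9, 15), (11, 0), (12, 14), (13, 47), (14, 19)])
v15: WRITE a=33  (a history now [(2, 42), (6, 4), (7, 50), (8, 1), (10, 21), (15, 33)])
READ c @v13: history=[(1, 22), (4, 14), (5, 52), (9, 15), (11, 0), (12, 14), (13, 47), (14, 19)] -> pick v13 -> 47
READ b @v14: history=[(3, 53)] -> pick v3 -> 53
v16: WRITE a=20  (a history now [(2, 42), (6, 4), (7, 50), (8, 1), (10, 21), (15, 33), (16, 20)])
Read results in order: ['NONE', '14', '42', 'NONE', '53', '53', '42', '21', '22', '47', '53']
NONE count = 2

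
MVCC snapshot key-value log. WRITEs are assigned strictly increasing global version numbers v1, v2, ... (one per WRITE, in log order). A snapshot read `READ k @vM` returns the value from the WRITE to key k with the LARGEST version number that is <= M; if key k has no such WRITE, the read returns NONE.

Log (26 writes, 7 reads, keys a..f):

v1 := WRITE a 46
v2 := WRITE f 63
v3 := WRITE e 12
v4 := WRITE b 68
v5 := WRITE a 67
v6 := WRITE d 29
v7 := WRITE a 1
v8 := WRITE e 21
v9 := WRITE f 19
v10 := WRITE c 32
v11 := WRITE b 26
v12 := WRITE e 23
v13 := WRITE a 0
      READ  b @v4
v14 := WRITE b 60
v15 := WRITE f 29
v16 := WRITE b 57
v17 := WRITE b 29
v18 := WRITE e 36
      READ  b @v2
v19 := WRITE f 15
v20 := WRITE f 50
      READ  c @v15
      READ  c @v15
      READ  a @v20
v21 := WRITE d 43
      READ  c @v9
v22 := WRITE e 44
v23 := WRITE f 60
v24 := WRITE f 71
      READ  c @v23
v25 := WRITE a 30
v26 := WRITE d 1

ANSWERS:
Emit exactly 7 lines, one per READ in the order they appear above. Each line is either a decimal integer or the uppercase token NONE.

Answer: 68
NONE
32
32
0
NONE
32

Derivation:
v1: WRITE a=46  (a history now [(1, 46)])
v2: WRITE f=63  (f history now [(2, 63)])
v3: WRITE e=12  (e history now [(3, 12)])
v4: WRITE b=68  (b history now [(4, 68)])
v5: WRITE a=67  (a history now [(1, 46), (5, 67)])
v6: WRITE d=29  (d history now [(6, 29)])
v7: WRITE a=1  (a history now [(1, 46), (5, 67), (7, 1)])
v8: WRITE e=21  (e history now [(3, 12), (8, 21)])
v9: WRITE f=19  (f history now [(2, 63), (9, 19)])
v10: WRITE c=32  (c history now [(10, 32)])
v11: WRITE b=26  (b history now [(4, 68), (11, 26)])
v12: WRITE e=23  (e history now [(3, 12), (8, 21), (12, 23)])
v13: WRITE a=0  (a history now [(1, 46), (5, 67), (7, 1), (13, 0)])
READ b @v4: history=[(4, 68), (11, 26)] -> pick v4 -> 68
v14: WRITE b=60  (b history now [(4, 68), (11, 26), (14, 60)])
v15: WRITE f=29  (f history now [(2, 63), (9, 19), (15, 29)])
v16: WRITE b=57  (b history now [(4, 68), (11, 26), (14, 60), (16, 57)])
v17: WRITE b=29  (b history now [(4, 68), (11, 26), (14, 60), (16, 57), (17, 29)])
v18: WRITE e=36  (e history now [(3, 12), (8, 21), (12, 23), (18, 36)])
READ b @v2: history=[(4, 68), (11, 26), (14, 60), (16, 57), (17, 29)] -> no version <= 2 -> NONE
v19: WRITE f=15  (f history now [(2, 63), (9, 19), (15, 29), (19, 15)])
v20: WRITE f=50  (f history now [(2, 63), (9, 19), (15, 29), (19, 15), (20, 50)])
READ c @v15: history=[(10, 32)] -> pick v10 -> 32
READ c @v15: history=[(10, 32)] -> pick v10 -> 32
READ a @v20: history=[(1, 46), (5, 67), (7, 1), (13, 0)] -> pick v13 -> 0
v21: WRITE d=43  (d history now [(6, 29), (21, 43)])
READ c @v9: history=[(10, 32)] -> no version <= 9 -> NONE
v22: WRITE e=44  (e history now [(3, 12), (8, 21), (12, 23), (18, 36), (22, 44)])
v23: WRITE f=60  (f history now [(2, 63), (9, 19), (15, 29), (19, 15), (20, 50), (23, 60)])
v24: WRITE f=71  (f history now [(2, 63), (9, 19), (15, 29), (19, 15), (20, 50), (23, 60), (24, 71)])
READ c @v23: history=[(10, 32)] -> pick v10 -> 32
v25: WRITE a=30  (a history now [(1, 46), (5, 67), (7, 1), (13, 0), (25, 30)])
v26: WRITE d=1  (d history now [(6, 29), (21, 43), (26, 1)])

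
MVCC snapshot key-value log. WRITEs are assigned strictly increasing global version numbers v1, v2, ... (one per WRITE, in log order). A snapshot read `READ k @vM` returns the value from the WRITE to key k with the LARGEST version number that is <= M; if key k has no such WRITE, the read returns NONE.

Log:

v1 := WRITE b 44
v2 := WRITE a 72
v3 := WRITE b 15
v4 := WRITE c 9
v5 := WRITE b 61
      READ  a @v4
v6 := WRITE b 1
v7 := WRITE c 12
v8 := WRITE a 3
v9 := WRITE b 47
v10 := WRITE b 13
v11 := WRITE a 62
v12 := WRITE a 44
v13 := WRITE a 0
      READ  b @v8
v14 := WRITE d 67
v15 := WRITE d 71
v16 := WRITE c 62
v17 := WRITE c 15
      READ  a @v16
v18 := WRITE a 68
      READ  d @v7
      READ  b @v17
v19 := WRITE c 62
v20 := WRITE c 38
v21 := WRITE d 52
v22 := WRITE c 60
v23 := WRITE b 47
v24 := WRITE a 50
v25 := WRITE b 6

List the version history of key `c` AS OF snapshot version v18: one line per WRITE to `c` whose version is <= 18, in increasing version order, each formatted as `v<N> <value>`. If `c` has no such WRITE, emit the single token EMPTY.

Scan writes for key=c with version <= 18:
  v1 WRITE b 44 -> skip
  v2 WRITE a 72 -> skip
  v3 WRITE b 15 -> skip
  v4 WRITE c 9 -> keep
  v5 WRITE b 61 -> skip
  v6 WRITE b 1 -> skip
  v7 WRITE c 12 -> keep
  v8 WRITE a 3 -> skip
  v9 WRITE b 47 -> skip
  v10 WRITE b 13 -> skip
  v11 WRITE a 62 -> skip
  v12 WRITE a 44 -> skip
  v13 WRITE a 0 -> skip
  v14 WRITE d 67 -> skip
  v15 WRITE d 71 -> skip
  v16 WRITE c 62 -> keep
  v17 WRITE c 15 -> keep
  v18 WRITE a 68 -> skip
  v19 WRITE c 62 -> drop (> snap)
  v20 WRITE c 38 -> drop (> snap)
  v21 WRITE d 52 -> skip
  v22 WRITE c 60 -> drop (> snap)
  v23 WRITE b 47 -> skip
  v24 WRITE a 50 -> skip
  v25 WRITE b 6 -> skip
Collected: [(4, 9), (7, 12), (16, 62), (17, 15)]

Answer: v4 9
v7 12
v16 62
v17 15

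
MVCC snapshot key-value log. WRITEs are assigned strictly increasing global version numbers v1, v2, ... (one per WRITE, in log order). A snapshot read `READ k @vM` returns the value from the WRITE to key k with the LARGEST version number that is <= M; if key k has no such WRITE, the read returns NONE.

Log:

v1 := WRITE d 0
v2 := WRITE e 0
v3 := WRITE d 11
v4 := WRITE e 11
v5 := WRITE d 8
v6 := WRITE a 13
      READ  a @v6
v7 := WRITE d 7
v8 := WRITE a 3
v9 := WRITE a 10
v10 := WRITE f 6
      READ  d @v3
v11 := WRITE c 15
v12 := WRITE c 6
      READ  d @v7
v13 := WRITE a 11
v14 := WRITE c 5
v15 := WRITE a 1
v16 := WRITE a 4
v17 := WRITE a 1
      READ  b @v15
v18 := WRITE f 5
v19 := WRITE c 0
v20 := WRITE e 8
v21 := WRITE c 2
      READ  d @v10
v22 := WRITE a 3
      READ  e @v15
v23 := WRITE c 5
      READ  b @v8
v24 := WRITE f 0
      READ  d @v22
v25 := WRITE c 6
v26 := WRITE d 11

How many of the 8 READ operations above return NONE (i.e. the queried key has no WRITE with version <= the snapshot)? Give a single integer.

v1: WRITE d=0  (d history now [(1, 0)])
v2: WRITE e=0  (e history now [(2, 0)])
v3: WRITE d=11  (d history now [(1, 0), (3, 11)])
v4: WRITE e=11  (e history now [(2, 0), (4, 11)])
v5: WRITE d=8  (d history now [(1, 0), (3, 11), (5, 8)])
v6: WRITE a=13  (a history now [(6, 13)])
READ a @v6: history=[(6, 13)] -> pick v6 -> 13
v7: WRITE d=7  (d history now [(1, 0), (3, 11), (5, 8), (7, 7)])
v8: WRITE a=3  (a history now [(6, 13), (8, 3)])
v9: WRITE a=10  (a history now [(6, 13), (8, 3), (9, 10)])
v10: WRITE f=6  (f history now [(10, 6)])
READ d @v3: history=[(1, 0), (3, 11), (5, 8), (7, 7)] -> pick v3 -> 11
v11: WRITE c=15  (c history now [(11, 15)])
v12: WRITE c=6  (c history now [(11, 15), (12, 6)])
READ d @v7: history=[(1, 0), (3, 11), (5, 8), (7, 7)] -> pick v7 -> 7
v13: WRITE a=11  (a history now [(6, 13), (8, 3), (9, 10), (13, 11)])
v14: WRITE c=5  (c history now [(11, 15), (12, 6), (14, 5)])
v15: WRITE a=1  (a history now [(6, 13), (8, 3), (9, 10), (13, 11), (15, 1)])
v16: WRITE a=4  (a history now [(6, 13), (8, 3), (9, 10), (13, 11), (15, 1), (16, 4)])
v17: WRITE a=1  (a history now [(6, 13), (8, 3), (9, 10), (13, 11), (15, 1), (16, 4), (17, 1)])
READ b @v15: history=[] -> no version <= 15 -> NONE
v18: WRITE f=5  (f history now [(10, 6), (18, 5)])
v19: WRITE c=0  (c history now [(11, 15), (12, 6), (14, 5), (19, 0)])
v20: WRITE e=8  (e history now [(2, 0), (4, 11), (20, 8)])
v21: WRITE c=2  (c history now [(11, 15), (12, 6), (14, 5), (19, 0), (21, 2)])
READ d @v10: history=[(1, 0), (3, 11), (5, 8), (7, 7)] -> pick v7 -> 7
v22: WRITE a=3  (a history now [(6, 13), (8, 3), (9, 10), (13, 11), (15, 1), (16, 4), (17, 1), (22, 3)])
READ e @v15: history=[(2, 0), (4, 11), (20, 8)] -> pick v4 -> 11
v23: WRITE c=5  (c history now [(11, 15), (12, 6), (14, 5), (19, 0), (21, 2), (23, 5)])
READ b @v8: history=[] -> no version <= 8 -> NONE
v24: WRITE f=0  (f history now [(10, 6), (18, 5), (24, 0)])
READ d @v22: history=[(1, 0), (3, 11), (5, 8), (7, 7)] -> pick v7 -> 7
v25: WRITE c=6  (c history now [(11, 15), (12, 6), (14, 5), (19, 0), (21, 2), (23, 5), (25, 6)])
v26: WRITE d=11  (d history now [(1, 0), (3, 11), (5, 8), (7, 7), (26, 11)])
Read results in order: ['13', '11', '7', 'NONE', '7', '11', 'NONE', '7']
NONE count = 2

Answer: 2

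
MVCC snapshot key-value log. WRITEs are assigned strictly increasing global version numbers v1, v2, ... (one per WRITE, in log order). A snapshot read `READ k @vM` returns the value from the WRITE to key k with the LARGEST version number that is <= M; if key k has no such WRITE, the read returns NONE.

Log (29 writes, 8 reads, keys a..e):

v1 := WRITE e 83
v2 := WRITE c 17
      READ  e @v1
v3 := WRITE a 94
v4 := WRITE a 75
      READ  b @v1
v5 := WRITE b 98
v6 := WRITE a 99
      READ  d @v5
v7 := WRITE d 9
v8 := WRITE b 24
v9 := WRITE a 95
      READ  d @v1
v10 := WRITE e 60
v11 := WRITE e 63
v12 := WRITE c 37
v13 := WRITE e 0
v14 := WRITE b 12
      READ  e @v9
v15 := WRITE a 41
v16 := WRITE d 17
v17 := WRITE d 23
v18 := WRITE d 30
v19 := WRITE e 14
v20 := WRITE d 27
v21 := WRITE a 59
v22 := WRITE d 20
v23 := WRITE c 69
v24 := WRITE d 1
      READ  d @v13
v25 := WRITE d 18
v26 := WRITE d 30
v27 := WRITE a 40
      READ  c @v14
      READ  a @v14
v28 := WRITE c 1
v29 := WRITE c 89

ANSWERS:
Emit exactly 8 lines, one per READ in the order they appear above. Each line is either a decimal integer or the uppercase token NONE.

v1: WRITE e=83  (e history now [(1, 83)])
v2: WRITE c=17  (c history now [(2, 17)])
READ e @v1: history=[(1, 83)] -> pick v1 -> 83
v3: WRITE a=94  (a history now [(3, 94)])
v4: WRITE a=75  (a history now [(3, 94), (4, 75)])
READ b @v1: history=[] -> no version <= 1 -> NONE
v5: WRITE b=98  (b history now [(5, 98)])
v6: WRITE a=99  (a history now [(3, 94), (4, 75), (6, 99)])
READ d @v5: history=[] -> no version <= 5 -> NONE
v7: WRITE d=9  (d history now [(7, 9)])
v8: WRITE b=24  (b history now [(5, 98), (8, 24)])
v9: WRITE a=95  (a history now [(3, 94), (4, 75), (6, 99), (9, 95)])
READ d @v1: history=[(7, 9)] -> no version <= 1 -> NONE
v10: WRITE e=60  (e history now [(1, 83), (10, 60)])
v11: WRITE e=63  (e history now [(1, 83), (10, 60), (11, 63)])
v12: WRITE c=37  (c history now [(2, 17), (12, 37)])
v13: WRITE e=0  (e history now [(1, 83), (10, 60), (11, 63), (13, 0)])
v14: WRITE b=12  (b history now [(5, 98), (8, 24), (14, 12)])
READ e @v9: history=[(1, 83), (10, 60), (11, 63), (13, 0)] -> pick v1 -> 83
v15: WRITE a=41  (a history now [(3, 94), (4, 75), (6, 99), (9, 95), (15, 41)])
v16: WRITE d=17  (d history now [(7, 9), (16, 17)])
v17: WRITE d=23  (d history now [(7, 9), (16, 17), (17, 23)])
v18: WRITE d=30  (d history now [(7, 9), (16, 17), (17, 23), (18, 30)])
v19: WRITE e=14  (e history now [(1, 83), (10, 60), (11, 63), (13, 0), (19, 14)])
v20: WRITE d=27  (d history now [(7, 9), (16, 17), (17, 23), (18, 30), (20, 27)])
v21: WRITE a=59  (a history now [(3, 94), (4, 75), (6, 99), (9, 95), (15, 41), (21, 59)])
v22: WRITE d=20  (d history now [(7, 9), (16, 17), (17, 23), (18, 30), (20, 27), (22, 20)])
v23: WRITE c=69  (c history now [(2, 17), (12, 37), (23, 69)])
v24: WRITE d=1  (d history now [(7, 9), (16, 17), (17, 23), (18, 30), (20, 27), (22, 20), (24, 1)])
READ d @v13: history=[(7, 9), (16, 17), (17, 23), (18, 30), (20, 27), (22, 20), (24, 1)] -> pick v7 -> 9
v25: WRITE d=18  (d history now [(7, 9), (16, 17), (17, 23), (18, 30), (20, 27), (22, 20), (24, 1), (25, 18)])
v26: WRITE d=30  (d history now [(7, 9), (16, 17), (17, 23), (18, 30), (20, 27), (22, 20), (24, 1), (25, 18), (26, 30)])
v27: WRITE a=40  (a history now [(3, 94), (4, 75), (6, 99), (9, 95), (15, 41), (21, 59), (27, 40)])
READ c @v14: history=[(2, 17), (12, 37), (23, 69)] -> pick v12 -> 37
READ a @v14: history=[(3, 94), (4, 75), (6, 99), (9, 95), (15, 41), (21, 59), (27, 40)] -> pick v9 -> 95
v28: WRITE c=1  (c history now [(2, 17), (12, 37), (23, 69), (28, 1)])
v29: WRITE c=89  (c history now [(2, 17), (12, 37), (23, 69), (28, 1), (29, 89)])

Answer: 83
NONE
NONE
NONE
83
9
37
95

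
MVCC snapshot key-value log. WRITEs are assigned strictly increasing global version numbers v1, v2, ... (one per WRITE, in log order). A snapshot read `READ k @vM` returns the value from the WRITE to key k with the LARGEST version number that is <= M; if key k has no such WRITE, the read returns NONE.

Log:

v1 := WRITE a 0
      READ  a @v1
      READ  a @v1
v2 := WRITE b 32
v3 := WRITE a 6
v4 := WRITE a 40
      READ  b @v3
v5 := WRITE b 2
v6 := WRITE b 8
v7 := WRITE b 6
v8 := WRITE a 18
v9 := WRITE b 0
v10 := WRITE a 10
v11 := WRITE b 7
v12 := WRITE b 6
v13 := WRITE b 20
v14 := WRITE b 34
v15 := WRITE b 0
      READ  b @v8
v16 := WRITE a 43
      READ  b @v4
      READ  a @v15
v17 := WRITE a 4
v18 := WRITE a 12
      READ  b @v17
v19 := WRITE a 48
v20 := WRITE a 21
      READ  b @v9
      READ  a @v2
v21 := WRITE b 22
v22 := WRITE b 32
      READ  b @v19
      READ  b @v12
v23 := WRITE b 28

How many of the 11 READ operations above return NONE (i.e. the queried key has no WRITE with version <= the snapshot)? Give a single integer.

Answer: 0

Derivation:
v1: WRITE a=0  (a history now [(1, 0)])
READ a @v1: history=[(1, 0)] -> pick v1 -> 0
READ a @v1: history=[(1, 0)] -> pick v1 -> 0
v2: WRITE b=32  (b history now [(2, 32)])
v3: WRITE a=6  (a history now [(1, 0), (3, 6)])
v4: WRITE a=40  (a history now [(1, 0), (3, 6), (4, 40)])
READ b @v3: history=[(2, 32)] -> pick v2 -> 32
v5: WRITE b=2  (b history now [(2, 32), (5, 2)])
v6: WRITE b=8  (b history now [(2, 32), (5, 2), (6, 8)])
v7: WRITE b=6  (b history now [(2, 32), (5, 2), (6, 8), (7, 6)])
v8: WRITE a=18  (a history now [(1, 0), (3, 6), (4, 40), (8, 18)])
v9: WRITE b=0  (b history now [(2, 32), (5, 2), (6, 8), (7, 6), (9, 0)])
v10: WRITE a=10  (a history now [(1, 0), (3, 6), (4, 40), (8, 18), (10, 10)])
v11: WRITE b=7  (b history now [(2, 32), (5, 2), (6, 8), (7, 6), (9, 0), (11, 7)])
v12: WRITE b=6  (b history now [(2, 32), (5, 2), (6, 8), (7, 6), (9, 0), (11, 7), (12, 6)])
v13: WRITE b=20  (b history now [(2, 32), (5, 2), (6, 8), (7, 6), (9, 0), (11, 7), (12, 6), (13, 20)])
v14: WRITE b=34  (b history now [(2, 32), (5, 2), (6, 8), (7, 6), (9, 0), (11, 7), (12, 6), (13, 20), (14, 34)])
v15: WRITE b=0  (b history now [(2, 32), (5, 2), (6, 8), (7, 6), (9, 0), (11, 7), (12, 6), (13, 20), (14, 34), (15, 0)])
READ b @v8: history=[(2, 32), (5, 2), (6, 8), (7, 6), (9, 0), (11, 7), (12, 6), (13, 20), (14, 34), (15, 0)] -> pick v7 -> 6
v16: WRITE a=43  (a history now [(1, 0), (3, 6), (4, 40), (8, 18), (10, 10), (16, 43)])
READ b @v4: history=[(2, 32), (5, 2), (6, 8), (7, 6), (9, 0), (11, 7), (12, 6), (13, 20), (14, 34), (15, 0)] -> pick v2 -> 32
READ a @v15: history=[(1, 0), (3, 6), (4, 40), (8, 18), (10, 10), (16, 43)] -> pick v10 -> 10
v17: WRITE a=4  (a history now [(1, 0), (3, 6), (4, 40), (8, 18), (10, 10), (16, 43), (17, 4)])
v18: WRITE a=12  (a history now [(1, 0), (3, 6), (4, 40), (8, 18), (10, 10), (16, 43), (17, 4), (18, 12)])
READ b @v17: history=[(2, 32), (5, 2), (6, 8), (7, 6), (9, 0), (11, 7), (12, 6), (13, 20), (14, 34), (15, 0)] -> pick v15 -> 0
v19: WRITE a=48  (a history now [(1, 0), (3, 6), (4, 40), (8, 18), (10, 10), (16, 43), (17, 4), (18, 12), (19, 48)])
v20: WRITE a=21  (a history now [(1, 0), (3, 6), (4, 40), (8, 18), (10, 10), (16, 43), (17, 4), (18, 12), (19, 48), (20, 21)])
READ b @v9: history=[(2, 32), (5, 2), (6, 8), (7, 6), (9, 0), (11, 7), (12, 6), (13, 20), (14, 34), (15, 0)] -> pick v9 -> 0
READ a @v2: history=[(1, 0), (3, 6), (4, 40), (8, 18), (10, 10), (16, 43), (17, 4), (18, 12), (19, 48), (20, 21)] -> pick v1 -> 0
v21: WRITE b=22  (b history now [(2, 32), (5, 2), (6, 8), (7, 6), (9, 0), (11, 7), (12, 6), (13, 20), (14, 34), (15, 0), (21, 22)])
v22: WRITE b=32  (b history now [(2, 32), (5, 2), (6, 8), (7, 6), (9, 0), (11, 7), (12, 6), (13, 20), (14, 34), (15, 0), (21, 22), (22, 32)])
READ b @v19: history=[(2, 32), (5, 2), (6, 8), (7, 6), (9, 0), (11, 7), (12, 6), (13, 20), (14, 34), (15, 0), (21, 22), (22, 32)] -> pick v15 -> 0
READ b @v12: history=[(2, 32), (5, 2), (6, 8), (7, 6), (9, 0), (11, 7), (12, 6), (13, 20), (14, 34), (15, 0), (21, 22), (22, 32)] -> pick v12 -> 6
v23: WRITE b=28  (b history now [(2, 32), (5, 2), (6, 8), (7, 6), (9, 0), (11, 7), (12, 6), (13, 20), (14, 34), (15, 0), (21, 22), (22, 32), (23, 28)])
Read results in order: ['0', '0', '32', '6', '32', '10', '0', '0', '0', '0', '6']
NONE count = 0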